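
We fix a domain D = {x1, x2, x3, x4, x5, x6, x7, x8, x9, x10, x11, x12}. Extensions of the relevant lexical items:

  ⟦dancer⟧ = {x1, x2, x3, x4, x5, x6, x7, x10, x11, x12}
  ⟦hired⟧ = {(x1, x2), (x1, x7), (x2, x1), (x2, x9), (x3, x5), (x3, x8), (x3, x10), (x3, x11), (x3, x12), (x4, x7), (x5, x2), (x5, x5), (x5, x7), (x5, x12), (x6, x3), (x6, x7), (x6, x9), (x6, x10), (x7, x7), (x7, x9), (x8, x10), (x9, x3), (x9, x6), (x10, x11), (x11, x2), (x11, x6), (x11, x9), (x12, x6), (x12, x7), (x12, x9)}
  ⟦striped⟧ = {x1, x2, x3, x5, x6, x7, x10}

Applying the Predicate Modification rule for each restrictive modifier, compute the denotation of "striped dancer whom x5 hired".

⟦whom x5 hired⟧ = {x : ⟨x5, x⟩ ∈ ⟦hired⟧} = {x2, x5, x7, x12}
⟦dancer⟧ = {x1, x2, x3, x4, x5, x6, x7, x10, x11, x12}
… ∩ ⟦whom x5 hired⟧ = {x1, x2, x3, x4, x5, x6, x7, x10, x11, x12} ∩ {x2, x5, x7, x12} = {x2, x5, x7, x12}
… ∩ ⟦striped⟧ = {x2, x5, x7, x12} ∩ {x1, x2, x3, x5, x6, x7, x10} = {x2, x5, x7}
So ⟦striped dancer whom x5 hired⟧ = {x2, x5, x7}.

{x2, x5, x7}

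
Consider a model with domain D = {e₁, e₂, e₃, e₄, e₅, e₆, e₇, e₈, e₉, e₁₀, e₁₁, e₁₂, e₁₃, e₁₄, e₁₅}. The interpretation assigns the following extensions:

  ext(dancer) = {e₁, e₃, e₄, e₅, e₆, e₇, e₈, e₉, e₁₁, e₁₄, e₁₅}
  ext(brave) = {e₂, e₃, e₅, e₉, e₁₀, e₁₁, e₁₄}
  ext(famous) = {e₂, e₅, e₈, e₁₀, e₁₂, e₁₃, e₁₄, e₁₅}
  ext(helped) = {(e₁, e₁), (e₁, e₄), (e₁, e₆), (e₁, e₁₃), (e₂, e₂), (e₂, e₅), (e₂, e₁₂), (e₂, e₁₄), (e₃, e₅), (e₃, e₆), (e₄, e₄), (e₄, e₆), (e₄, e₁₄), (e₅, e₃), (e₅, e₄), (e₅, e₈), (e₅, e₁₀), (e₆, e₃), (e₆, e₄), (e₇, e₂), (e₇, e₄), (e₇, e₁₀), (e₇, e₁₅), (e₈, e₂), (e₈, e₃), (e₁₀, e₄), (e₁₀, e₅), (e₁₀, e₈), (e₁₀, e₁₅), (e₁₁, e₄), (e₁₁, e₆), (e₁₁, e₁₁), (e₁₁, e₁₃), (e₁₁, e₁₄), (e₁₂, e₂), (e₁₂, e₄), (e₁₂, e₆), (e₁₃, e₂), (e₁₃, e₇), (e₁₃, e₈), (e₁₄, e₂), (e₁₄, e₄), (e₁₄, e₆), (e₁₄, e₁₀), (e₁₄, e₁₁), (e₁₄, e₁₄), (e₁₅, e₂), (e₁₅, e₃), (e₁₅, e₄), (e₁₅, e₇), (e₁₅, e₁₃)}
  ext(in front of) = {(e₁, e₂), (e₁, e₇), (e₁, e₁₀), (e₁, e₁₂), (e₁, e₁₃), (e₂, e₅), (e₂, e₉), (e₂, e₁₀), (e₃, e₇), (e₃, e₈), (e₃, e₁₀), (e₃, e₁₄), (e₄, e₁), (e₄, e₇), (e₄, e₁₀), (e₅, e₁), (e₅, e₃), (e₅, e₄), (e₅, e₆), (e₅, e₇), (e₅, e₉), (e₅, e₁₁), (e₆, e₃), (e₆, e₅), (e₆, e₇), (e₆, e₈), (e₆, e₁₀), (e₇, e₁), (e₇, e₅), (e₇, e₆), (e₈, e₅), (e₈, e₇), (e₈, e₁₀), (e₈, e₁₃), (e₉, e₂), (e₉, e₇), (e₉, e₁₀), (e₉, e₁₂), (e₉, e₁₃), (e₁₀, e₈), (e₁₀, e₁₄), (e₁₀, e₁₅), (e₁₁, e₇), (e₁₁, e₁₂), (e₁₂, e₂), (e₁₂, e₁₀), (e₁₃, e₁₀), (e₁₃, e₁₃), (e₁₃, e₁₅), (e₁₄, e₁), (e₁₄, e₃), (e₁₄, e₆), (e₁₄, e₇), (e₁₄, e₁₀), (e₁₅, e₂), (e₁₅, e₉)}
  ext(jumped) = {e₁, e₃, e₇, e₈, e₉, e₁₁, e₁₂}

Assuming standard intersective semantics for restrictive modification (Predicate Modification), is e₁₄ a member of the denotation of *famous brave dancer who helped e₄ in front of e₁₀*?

⟦who helped e₄⟧ = {x : ⟨x, e₄⟩ ∈ ⟦helped⟧} = {e₁, e₄, e₅, e₆, e₇, e₁₀, e₁₁, e₁₂, e₁₄, e₁₅}
⟦in front of e₁₀⟧ = {x : ⟨x, e₁₀⟩ ∈ ⟦in front of⟧} = {e₁, e₂, e₃, e₄, e₆, e₈, e₉, e₁₂, e₁₃, e₁₄}
⟦dancer⟧ = {e₁, e₃, e₄, e₅, e₆, e₇, e₈, e₉, e₁₁, e₁₄, e₁₅}
… ∩ ⟦who helped e₄⟧ = {e₁, e₃, e₄, e₅, e₆, e₇, e₈, e₉, e₁₁, e₁₄, e₁₅} ∩ {e₁, e₄, e₅, e₆, e₇, e₁₀, e₁₁, e₁₂, e₁₄, e₁₅} = {e₁, e₄, e₅, e₆, e₇, e₁₁, e₁₄, e₁₅}
… ∩ ⟦in front of e₁₀⟧ = {e₁, e₄, e₅, e₆, e₇, e₁₁, e₁₄, e₁₅} ∩ {e₁, e₂, e₃, e₄, e₆, e₈, e₉, e₁₂, e₁₃, e₁₄} = {e₁, e₄, e₆, e₁₄}
… ∩ ⟦famous⟧ = {e₁, e₄, e₆, e₁₄} ∩ {e₂, e₅, e₈, e₁₀, e₁₂, e₁₃, e₁₄, e₁₅} = {e₁₄}
… ∩ ⟦brave⟧ = {e₁₄} ∩ {e₂, e₃, e₅, e₉, e₁₀, e₁₁, e₁₄} = {e₁₄}
⟦famous brave dancer who helped e₄ in front of e₁₀⟧ = {e₁₄}; e₁₄ ∈ this set.

yes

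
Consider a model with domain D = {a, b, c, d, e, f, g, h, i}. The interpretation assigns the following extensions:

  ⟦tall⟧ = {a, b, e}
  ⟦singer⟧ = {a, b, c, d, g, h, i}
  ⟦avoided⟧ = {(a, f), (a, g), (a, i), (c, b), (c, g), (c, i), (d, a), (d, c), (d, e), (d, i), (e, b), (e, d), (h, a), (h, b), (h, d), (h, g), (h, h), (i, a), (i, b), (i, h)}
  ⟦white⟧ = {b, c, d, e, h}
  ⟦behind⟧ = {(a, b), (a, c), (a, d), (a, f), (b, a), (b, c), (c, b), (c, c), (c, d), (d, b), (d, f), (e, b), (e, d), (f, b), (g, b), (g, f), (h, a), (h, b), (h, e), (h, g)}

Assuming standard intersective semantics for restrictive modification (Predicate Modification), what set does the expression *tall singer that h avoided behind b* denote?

⟦that h avoided⟧ = {x : ⟨h, x⟩ ∈ ⟦avoided⟧} = {a, b, d, g, h}
⟦behind b⟧ = {x : ⟨x, b⟩ ∈ ⟦behind⟧} = {a, c, d, e, f, g, h}
⟦singer⟧ = {a, b, c, d, g, h, i}
… ∩ ⟦that h avoided⟧ = {a, b, c, d, g, h, i} ∩ {a, b, d, g, h} = {a, b, d, g, h}
… ∩ ⟦behind b⟧ = {a, b, d, g, h} ∩ {a, c, d, e, f, g, h} = {a, d, g, h}
… ∩ ⟦tall⟧ = {a, d, g, h} ∩ {a, b, e} = {a}
So ⟦tall singer that h avoided behind b⟧ = {a}.

{a}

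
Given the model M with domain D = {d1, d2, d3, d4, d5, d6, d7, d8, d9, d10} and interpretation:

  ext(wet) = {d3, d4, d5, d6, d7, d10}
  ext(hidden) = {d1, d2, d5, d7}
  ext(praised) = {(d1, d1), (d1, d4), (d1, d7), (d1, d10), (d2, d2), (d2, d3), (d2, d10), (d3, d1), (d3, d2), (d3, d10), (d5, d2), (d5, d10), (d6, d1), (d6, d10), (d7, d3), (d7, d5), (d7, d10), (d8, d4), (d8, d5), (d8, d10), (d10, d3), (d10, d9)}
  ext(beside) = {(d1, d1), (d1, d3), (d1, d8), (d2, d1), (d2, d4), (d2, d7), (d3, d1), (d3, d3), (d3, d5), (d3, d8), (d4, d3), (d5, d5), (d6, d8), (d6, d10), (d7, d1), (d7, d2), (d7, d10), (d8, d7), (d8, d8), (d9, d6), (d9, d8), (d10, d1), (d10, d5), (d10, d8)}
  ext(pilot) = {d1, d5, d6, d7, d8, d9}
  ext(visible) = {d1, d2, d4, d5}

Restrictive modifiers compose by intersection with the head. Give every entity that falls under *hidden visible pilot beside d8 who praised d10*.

{d1}

⟦beside d8⟧ = {x : ⟨x, d8⟩ ∈ ⟦beside⟧} = {d1, d3, d6, d8, d9, d10}
⟦who praised d10⟧ = {x : ⟨x, d10⟩ ∈ ⟦praised⟧} = {d1, d2, d3, d5, d6, d7, d8}
⟦pilot⟧ = {d1, d5, d6, d7, d8, d9}
… ∩ ⟦beside d8⟧ = {d1, d5, d6, d7, d8, d9} ∩ {d1, d3, d6, d8, d9, d10} = {d1, d6, d8, d9}
… ∩ ⟦who praised d10⟧ = {d1, d6, d8, d9} ∩ {d1, d2, d3, d5, d6, d7, d8} = {d1, d6, d8}
… ∩ ⟦hidden⟧ = {d1, d6, d8} ∩ {d1, d2, d5, d7} = {d1}
… ∩ ⟦visible⟧ = {d1} ∩ {d1, d2, d4, d5} = {d1}
So ⟦hidden visible pilot beside d8 who praised d10⟧ = {d1}.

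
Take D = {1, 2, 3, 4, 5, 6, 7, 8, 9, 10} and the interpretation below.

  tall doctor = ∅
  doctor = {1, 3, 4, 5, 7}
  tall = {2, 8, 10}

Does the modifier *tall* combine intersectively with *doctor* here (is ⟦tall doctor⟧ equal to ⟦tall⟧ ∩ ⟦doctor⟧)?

yes

⟦tall⟧ ∩ ⟦doctor⟧ = {2, 8, 10} ∩ {1, 3, 4, 5, 7} = ∅
Observed ⟦tall doctor⟧ = ∅.
These coincide, so the modifier is intersective here.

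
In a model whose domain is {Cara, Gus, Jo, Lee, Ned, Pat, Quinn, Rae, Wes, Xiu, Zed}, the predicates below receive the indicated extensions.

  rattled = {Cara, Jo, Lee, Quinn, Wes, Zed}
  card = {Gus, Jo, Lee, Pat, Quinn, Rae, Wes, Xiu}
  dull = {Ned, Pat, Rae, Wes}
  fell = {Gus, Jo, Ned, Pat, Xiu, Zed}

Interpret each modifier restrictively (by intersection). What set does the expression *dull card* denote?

⟦card⟧ = {Gus, Jo, Lee, Pat, Quinn, Rae, Wes, Xiu}
… ∩ ⟦dull⟧ = {Gus, Jo, Lee, Pat, Quinn, Rae, Wes, Xiu} ∩ {Ned, Pat, Rae, Wes} = {Pat, Rae, Wes}
So ⟦dull card⟧ = {Pat, Rae, Wes}.

{Pat, Rae, Wes}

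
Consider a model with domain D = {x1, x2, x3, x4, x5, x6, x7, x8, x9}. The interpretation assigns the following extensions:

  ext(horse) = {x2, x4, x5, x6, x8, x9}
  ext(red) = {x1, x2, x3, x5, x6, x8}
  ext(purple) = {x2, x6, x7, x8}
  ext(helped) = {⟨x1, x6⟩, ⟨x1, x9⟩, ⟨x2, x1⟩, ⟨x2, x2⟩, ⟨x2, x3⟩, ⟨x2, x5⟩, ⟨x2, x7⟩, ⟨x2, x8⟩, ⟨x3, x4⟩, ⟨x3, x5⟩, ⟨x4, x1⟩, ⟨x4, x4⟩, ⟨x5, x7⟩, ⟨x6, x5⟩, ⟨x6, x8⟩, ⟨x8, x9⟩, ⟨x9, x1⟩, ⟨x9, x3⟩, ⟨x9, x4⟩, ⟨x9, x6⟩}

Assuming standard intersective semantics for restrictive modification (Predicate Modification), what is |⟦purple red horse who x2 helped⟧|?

⟦who x2 helped⟧ = {x : ⟨x2, x⟩ ∈ ⟦helped⟧} = {x1, x2, x3, x5, x7, x8}
⟦horse⟧ = {x2, x4, x5, x6, x8, x9}
… ∩ ⟦who x2 helped⟧ = {x2, x4, x5, x6, x8, x9} ∩ {x1, x2, x3, x5, x7, x8} = {x2, x5, x8}
… ∩ ⟦purple⟧ = {x2, x5, x8} ∩ {x2, x6, x7, x8} = {x2, x8}
… ∩ ⟦red⟧ = {x2, x8} ∩ {x1, x2, x3, x5, x6, x8} = {x2, x8}
⟦purple red horse who x2 helped⟧ = {x2, x8}, so the cardinality is 2.

2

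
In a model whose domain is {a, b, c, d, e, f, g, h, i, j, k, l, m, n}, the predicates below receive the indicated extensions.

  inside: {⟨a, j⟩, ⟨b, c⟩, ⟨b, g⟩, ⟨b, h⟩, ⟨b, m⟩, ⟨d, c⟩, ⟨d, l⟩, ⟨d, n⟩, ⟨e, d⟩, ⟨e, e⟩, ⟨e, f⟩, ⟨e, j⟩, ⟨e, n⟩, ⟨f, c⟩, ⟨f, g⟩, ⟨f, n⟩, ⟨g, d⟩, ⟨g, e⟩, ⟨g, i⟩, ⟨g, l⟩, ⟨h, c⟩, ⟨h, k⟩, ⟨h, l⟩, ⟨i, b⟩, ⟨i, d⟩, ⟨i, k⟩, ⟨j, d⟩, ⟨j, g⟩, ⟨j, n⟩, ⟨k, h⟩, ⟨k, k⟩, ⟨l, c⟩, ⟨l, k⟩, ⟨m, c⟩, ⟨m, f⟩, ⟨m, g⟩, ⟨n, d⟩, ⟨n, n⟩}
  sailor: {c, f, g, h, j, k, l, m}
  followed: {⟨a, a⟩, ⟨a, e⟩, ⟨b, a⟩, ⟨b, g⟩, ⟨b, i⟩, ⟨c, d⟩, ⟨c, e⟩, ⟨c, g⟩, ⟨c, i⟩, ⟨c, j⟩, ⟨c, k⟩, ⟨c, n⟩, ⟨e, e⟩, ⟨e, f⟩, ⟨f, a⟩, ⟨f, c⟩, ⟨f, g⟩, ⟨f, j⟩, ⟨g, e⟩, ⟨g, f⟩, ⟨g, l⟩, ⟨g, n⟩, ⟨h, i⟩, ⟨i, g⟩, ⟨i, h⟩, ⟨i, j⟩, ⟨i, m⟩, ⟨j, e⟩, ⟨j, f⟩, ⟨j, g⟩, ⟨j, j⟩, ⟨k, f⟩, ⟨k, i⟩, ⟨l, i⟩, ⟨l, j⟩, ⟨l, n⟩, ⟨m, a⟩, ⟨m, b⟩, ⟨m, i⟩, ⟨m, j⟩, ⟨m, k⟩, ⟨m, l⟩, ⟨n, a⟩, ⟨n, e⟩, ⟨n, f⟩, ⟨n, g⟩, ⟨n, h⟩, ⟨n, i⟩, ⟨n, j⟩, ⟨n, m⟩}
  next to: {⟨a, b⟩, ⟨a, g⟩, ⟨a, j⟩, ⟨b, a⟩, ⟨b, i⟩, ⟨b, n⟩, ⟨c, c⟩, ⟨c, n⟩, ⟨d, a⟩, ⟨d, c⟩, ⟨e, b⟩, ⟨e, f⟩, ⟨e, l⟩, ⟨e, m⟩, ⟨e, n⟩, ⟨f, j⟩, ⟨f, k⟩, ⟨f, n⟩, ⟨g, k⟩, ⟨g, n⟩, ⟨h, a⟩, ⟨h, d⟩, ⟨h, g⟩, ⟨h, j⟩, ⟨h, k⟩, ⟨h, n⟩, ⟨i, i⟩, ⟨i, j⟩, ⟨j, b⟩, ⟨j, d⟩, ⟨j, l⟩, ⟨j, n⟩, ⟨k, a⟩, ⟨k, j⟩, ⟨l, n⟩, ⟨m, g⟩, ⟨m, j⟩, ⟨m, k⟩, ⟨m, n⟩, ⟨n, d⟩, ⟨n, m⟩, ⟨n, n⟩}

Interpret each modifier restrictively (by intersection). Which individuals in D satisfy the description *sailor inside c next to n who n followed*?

{f, h, m}

⟦inside c⟧ = {x : ⟨x, c⟩ ∈ ⟦inside⟧} = {b, d, f, h, l, m}
⟦next to n⟧ = {x : ⟨x, n⟩ ∈ ⟦next to⟧} = {b, c, e, f, g, h, j, l, m, n}
⟦who n followed⟧ = {x : ⟨n, x⟩ ∈ ⟦followed⟧} = {a, e, f, g, h, i, j, m}
⟦sailor⟧ = {c, f, g, h, j, k, l, m}
… ∩ ⟦inside c⟧ = {c, f, g, h, j, k, l, m} ∩ {b, d, f, h, l, m} = {f, h, l, m}
… ∩ ⟦next to n⟧ = {f, h, l, m} ∩ {b, c, e, f, g, h, j, l, m, n} = {f, h, l, m}
… ∩ ⟦who n followed⟧ = {f, h, l, m} ∩ {a, e, f, g, h, i, j, m} = {f, h, m}
So ⟦sailor inside c next to n who n followed⟧ = {f, h, m}.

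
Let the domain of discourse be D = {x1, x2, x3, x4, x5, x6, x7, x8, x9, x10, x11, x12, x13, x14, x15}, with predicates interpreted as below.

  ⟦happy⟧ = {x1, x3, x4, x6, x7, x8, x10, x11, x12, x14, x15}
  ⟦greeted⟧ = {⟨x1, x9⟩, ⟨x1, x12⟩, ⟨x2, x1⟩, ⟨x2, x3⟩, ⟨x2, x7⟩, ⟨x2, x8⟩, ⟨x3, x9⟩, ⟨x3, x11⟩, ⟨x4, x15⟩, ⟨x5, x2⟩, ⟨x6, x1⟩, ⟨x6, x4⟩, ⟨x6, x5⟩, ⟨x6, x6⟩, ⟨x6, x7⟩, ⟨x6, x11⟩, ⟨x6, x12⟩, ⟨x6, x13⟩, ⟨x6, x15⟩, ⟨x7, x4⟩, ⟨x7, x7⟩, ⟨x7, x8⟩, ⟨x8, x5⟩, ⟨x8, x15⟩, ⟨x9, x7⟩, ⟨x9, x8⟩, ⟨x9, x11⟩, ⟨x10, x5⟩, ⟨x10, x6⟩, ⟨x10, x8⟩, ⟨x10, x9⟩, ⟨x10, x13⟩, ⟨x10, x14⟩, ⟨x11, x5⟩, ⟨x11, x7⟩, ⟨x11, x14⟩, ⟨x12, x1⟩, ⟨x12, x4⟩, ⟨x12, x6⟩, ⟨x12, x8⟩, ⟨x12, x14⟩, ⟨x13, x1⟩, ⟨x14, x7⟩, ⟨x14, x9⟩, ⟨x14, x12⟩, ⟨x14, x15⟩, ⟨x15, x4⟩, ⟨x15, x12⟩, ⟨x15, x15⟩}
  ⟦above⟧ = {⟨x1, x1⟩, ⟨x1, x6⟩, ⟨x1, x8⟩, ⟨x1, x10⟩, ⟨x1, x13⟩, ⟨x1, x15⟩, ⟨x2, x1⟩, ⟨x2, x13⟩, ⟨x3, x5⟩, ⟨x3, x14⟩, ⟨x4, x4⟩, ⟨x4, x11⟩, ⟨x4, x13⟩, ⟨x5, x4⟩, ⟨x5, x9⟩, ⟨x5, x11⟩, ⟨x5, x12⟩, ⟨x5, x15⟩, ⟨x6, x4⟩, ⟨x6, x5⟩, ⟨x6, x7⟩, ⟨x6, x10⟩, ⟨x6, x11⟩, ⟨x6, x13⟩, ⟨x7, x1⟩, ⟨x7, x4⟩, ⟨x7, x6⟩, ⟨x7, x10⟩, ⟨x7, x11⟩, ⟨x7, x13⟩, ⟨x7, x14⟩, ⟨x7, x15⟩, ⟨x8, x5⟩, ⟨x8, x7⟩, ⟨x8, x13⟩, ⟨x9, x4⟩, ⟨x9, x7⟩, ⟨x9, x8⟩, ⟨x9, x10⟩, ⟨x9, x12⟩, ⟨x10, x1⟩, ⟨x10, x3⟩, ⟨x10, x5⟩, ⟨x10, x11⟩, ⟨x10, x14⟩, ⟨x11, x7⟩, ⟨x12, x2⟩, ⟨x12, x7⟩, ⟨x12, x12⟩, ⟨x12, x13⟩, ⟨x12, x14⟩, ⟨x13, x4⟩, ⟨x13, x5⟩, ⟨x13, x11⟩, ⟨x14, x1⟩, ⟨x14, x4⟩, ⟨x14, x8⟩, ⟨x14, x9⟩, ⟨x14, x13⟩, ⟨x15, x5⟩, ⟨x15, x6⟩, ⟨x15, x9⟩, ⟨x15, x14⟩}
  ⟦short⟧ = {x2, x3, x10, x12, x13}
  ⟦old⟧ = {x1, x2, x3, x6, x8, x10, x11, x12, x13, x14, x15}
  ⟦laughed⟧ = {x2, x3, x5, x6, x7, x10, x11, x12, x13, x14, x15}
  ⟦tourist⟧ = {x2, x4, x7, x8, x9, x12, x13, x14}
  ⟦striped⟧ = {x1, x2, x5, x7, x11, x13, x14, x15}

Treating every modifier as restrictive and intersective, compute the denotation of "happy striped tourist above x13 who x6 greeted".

{x7}

⟦above x13⟧ = {x : ⟨x, x13⟩ ∈ ⟦above⟧} = {x1, x2, x4, x6, x7, x8, x12, x14}
⟦who x6 greeted⟧ = {x : ⟨x6, x⟩ ∈ ⟦greeted⟧} = {x1, x4, x5, x6, x7, x11, x12, x13, x15}
⟦tourist⟧ = {x2, x4, x7, x8, x9, x12, x13, x14}
… ∩ ⟦above x13⟧ = {x2, x4, x7, x8, x9, x12, x13, x14} ∩ {x1, x2, x4, x6, x7, x8, x12, x14} = {x2, x4, x7, x8, x12, x14}
… ∩ ⟦who x6 greeted⟧ = {x2, x4, x7, x8, x12, x14} ∩ {x1, x4, x5, x6, x7, x11, x12, x13, x15} = {x4, x7, x12}
… ∩ ⟦happy⟧ = {x4, x7, x12} ∩ {x1, x3, x4, x6, x7, x8, x10, x11, x12, x14, x15} = {x4, x7, x12}
… ∩ ⟦striped⟧ = {x4, x7, x12} ∩ {x1, x2, x5, x7, x11, x13, x14, x15} = {x7}
So ⟦happy striped tourist above x13 who x6 greeted⟧ = {x7}.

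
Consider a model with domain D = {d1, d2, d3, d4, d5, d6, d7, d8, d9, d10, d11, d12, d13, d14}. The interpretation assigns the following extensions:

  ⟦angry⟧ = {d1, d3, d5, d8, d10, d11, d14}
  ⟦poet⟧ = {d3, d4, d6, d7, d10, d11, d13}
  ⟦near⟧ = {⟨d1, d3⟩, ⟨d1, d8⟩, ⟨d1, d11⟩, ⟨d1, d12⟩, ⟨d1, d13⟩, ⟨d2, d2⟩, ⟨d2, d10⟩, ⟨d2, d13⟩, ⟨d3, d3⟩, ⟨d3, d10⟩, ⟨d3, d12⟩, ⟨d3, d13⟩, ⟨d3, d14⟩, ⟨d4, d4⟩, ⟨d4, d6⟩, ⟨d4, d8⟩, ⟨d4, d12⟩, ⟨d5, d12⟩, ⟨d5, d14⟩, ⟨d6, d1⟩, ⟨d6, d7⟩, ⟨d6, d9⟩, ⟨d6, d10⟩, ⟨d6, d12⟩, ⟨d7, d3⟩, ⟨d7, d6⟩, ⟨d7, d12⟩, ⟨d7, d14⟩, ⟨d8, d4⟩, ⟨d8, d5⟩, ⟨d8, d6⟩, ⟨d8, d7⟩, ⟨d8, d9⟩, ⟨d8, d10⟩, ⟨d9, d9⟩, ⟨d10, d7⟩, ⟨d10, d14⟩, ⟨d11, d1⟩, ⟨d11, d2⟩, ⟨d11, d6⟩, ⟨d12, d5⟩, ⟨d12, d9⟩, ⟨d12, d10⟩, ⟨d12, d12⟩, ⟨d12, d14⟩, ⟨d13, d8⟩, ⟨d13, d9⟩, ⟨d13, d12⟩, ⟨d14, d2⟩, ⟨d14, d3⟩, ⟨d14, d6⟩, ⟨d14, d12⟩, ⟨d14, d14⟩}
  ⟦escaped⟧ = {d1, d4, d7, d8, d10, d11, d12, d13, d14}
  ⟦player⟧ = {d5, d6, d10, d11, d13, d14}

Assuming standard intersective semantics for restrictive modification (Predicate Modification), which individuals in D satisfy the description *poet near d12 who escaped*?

{d4, d7, d13}

⟦near d12⟧ = {x : ⟨x, d12⟩ ∈ ⟦near⟧} = {d1, d3, d4, d5, d6, d7, d12, d13, d14}
⟦who escaped⟧ = ⟦escaped⟧ = {d1, d4, d7, d8, d10, d11, d12, d13, d14}
⟦poet⟧ = {d3, d4, d6, d7, d10, d11, d13}
… ∩ ⟦near d12⟧ = {d3, d4, d6, d7, d10, d11, d13} ∩ {d1, d3, d4, d5, d6, d7, d12, d13, d14} = {d3, d4, d6, d7, d13}
… ∩ ⟦who escaped⟧ = {d3, d4, d6, d7, d13} ∩ {d1, d4, d7, d8, d10, d11, d12, d13, d14} = {d4, d7, d13}
So ⟦poet near d12 who escaped⟧ = {d4, d7, d13}.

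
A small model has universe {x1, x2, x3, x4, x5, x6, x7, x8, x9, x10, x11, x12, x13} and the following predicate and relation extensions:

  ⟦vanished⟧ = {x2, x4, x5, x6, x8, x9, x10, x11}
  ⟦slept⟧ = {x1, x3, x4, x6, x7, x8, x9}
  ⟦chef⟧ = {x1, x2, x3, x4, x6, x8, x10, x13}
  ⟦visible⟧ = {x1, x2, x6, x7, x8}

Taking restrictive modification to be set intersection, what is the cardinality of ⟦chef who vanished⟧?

5

⟦who vanished⟧ = ⟦vanished⟧ = {x2, x4, x5, x6, x8, x9, x10, x11}
⟦chef⟧ = {x1, x2, x3, x4, x6, x8, x10, x13}
… ∩ ⟦who vanished⟧ = {x1, x2, x3, x4, x6, x8, x10, x13} ∩ {x2, x4, x5, x6, x8, x9, x10, x11} = {x2, x4, x6, x8, x10}
⟦chef who vanished⟧ = {x2, x4, x6, x8, x10}, so the cardinality is 5.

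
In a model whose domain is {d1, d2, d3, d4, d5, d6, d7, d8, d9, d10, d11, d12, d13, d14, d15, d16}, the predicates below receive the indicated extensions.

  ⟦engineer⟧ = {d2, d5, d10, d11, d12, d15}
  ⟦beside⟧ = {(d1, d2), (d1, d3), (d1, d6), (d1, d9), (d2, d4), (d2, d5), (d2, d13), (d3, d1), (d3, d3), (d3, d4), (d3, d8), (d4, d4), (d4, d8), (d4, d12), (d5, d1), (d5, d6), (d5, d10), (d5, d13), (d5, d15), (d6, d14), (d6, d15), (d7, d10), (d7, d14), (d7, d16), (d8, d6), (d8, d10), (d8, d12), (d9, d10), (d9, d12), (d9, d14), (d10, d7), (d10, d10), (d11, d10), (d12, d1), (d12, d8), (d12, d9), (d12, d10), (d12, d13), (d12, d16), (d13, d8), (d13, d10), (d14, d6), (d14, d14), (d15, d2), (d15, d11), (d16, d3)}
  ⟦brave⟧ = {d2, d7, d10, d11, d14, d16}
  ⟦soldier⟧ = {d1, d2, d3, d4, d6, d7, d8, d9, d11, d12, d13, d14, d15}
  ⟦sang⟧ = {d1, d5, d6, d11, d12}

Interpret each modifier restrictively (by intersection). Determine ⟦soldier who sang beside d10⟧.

⟦who sang⟧ = ⟦sang⟧ = {d1, d5, d6, d11, d12}
⟦beside d10⟧ = {x : ⟨x, d10⟩ ∈ ⟦beside⟧} = {d5, d7, d8, d9, d10, d11, d12, d13}
⟦soldier⟧ = {d1, d2, d3, d4, d6, d7, d8, d9, d11, d12, d13, d14, d15}
… ∩ ⟦who sang⟧ = {d1, d2, d3, d4, d6, d7, d8, d9, d11, d12, d13, d14, d15} ∩ {d1, d5, d6, d11, d12} = {d1, d6, d11, d12}
… ∩ ⟦beside d10⟧ = {d1, d6, d11, d12} ∩ {d5, d7, d8, d9, d10, d11, d12, d13} = {d11, d12}
So ⟦soldier who sang beside d10⟧ = {d11, d12}.

{d11, d12}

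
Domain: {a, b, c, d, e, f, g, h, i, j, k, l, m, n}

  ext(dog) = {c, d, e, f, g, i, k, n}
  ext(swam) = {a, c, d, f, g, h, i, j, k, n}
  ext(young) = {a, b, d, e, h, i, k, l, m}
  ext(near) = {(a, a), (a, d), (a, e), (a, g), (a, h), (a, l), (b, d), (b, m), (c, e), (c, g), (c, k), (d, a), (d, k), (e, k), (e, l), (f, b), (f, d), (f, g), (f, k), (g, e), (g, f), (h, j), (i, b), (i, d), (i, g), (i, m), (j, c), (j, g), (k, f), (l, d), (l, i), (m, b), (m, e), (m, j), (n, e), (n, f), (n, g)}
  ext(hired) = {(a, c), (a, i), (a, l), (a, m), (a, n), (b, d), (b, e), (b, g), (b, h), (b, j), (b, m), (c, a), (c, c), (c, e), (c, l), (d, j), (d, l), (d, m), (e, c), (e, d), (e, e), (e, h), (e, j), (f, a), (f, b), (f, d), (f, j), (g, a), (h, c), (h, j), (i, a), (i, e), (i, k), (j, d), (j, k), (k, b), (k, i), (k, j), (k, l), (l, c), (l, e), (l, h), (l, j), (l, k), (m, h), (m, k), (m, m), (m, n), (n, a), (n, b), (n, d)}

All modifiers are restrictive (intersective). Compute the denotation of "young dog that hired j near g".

{ }

⟦that hired j⟧ = {x : ⟨x, j⟩ ∈ ⟦hired⟧} = {b, d, e, f, h, k, l}
⟦near g⟧ = {x : ⟨x, g⟩ ∈ ⟦near⟧} = {a, c, f, i, j, n}
⟦dog⟧ = {c, d, e, f, g, i, k, n}
… ∩ ⟦that hired j⟧ = {c, d, e, f, g, i, k, n} ∩ {b, d, e, f, h, k, l} = {d, e, f, k}
… ∩ ⟦near g⟧ = {d, e, f, k} ∩ {a, c, f, i, j, n} = {f}
… ∩ ⟦young⟧ = {f} ∩ {a, b, d, e, h, i, k, l, m} = ∅
So ⟦young dog that hired j near g⟧ = { }.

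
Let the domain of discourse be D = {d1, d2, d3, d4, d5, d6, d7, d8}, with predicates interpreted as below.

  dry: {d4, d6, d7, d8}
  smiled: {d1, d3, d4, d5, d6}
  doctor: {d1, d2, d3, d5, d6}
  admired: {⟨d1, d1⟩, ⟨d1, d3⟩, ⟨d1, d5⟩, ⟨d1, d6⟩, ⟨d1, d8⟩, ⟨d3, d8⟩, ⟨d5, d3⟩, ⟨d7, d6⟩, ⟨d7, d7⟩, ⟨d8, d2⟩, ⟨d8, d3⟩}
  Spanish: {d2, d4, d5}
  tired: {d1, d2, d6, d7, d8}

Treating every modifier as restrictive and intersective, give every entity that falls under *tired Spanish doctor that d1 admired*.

∅

⟦that d1 admired⟧ = {x : ⟨d1, x⟩ ∈ ⟦admired⟧} = {d1, d3, d5, d6, d8}
⟦doctor⟧ = {d1, d2, d3, d5, d6}
… ∩ ⟦that d1 admired⟧ = {d1, d2, d3, d5, d6} ∩ {d1, d3, d5, d6, d8} = {d1, d3, d5, d6}
… ∩ ⟦tired⟧ = {d1, d3, d5, d6} ∩ {d1, d2, d6, d7, d8} = {d1, d6}
… ∩ ⟦Spanish⟧ = {d1, d6} ∩ {d2, d4, d5} = ∅
So ⟦tired Spanish doctor that d1 admired⟧ = ∅.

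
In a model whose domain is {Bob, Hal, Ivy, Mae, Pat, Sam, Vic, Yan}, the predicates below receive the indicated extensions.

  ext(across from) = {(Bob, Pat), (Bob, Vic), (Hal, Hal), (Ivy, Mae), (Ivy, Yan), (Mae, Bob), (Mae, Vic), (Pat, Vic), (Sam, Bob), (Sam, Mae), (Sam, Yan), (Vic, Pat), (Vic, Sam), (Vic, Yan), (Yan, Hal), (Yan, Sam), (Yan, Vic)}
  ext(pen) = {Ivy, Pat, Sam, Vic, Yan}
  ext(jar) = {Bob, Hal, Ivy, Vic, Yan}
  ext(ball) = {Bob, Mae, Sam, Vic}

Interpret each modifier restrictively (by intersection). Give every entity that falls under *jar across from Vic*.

⟦across from Vic⟧ = {x : ⟨x, Vic⟩ ∈ ⟦across from⟧} = {Bob, Mae, Pat, Yan}
⟦jar⟧ = {Bob, Hal, Ivy, Vic, Yan}
… ∩ ⟦across from Vic⟧ = {Bob, Hal, Ivy, Vic, Yan} ∩ {Bob, Mae, Pat, Yan} = {Bob, Yan}
So ⟦jar across from Vic⟧ = {Bob, Yan}.

{Bob, Yan}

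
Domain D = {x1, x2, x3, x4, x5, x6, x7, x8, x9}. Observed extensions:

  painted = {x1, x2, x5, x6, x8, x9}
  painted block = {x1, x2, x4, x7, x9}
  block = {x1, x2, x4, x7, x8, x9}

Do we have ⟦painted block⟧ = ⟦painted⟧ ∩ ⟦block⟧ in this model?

⟦painted⟧ ∩ ⟦block⟧ = {x1, x2, x5, x6, x8, x9} ∩ {x1, x2, x4, x7, x8, x9} = {x1, x2, x8, x9}
Observed ⟦painted block⟧ = {x1, x2, x4, x7, x9}.
These differ, so the modifier is not intersective in this model.

no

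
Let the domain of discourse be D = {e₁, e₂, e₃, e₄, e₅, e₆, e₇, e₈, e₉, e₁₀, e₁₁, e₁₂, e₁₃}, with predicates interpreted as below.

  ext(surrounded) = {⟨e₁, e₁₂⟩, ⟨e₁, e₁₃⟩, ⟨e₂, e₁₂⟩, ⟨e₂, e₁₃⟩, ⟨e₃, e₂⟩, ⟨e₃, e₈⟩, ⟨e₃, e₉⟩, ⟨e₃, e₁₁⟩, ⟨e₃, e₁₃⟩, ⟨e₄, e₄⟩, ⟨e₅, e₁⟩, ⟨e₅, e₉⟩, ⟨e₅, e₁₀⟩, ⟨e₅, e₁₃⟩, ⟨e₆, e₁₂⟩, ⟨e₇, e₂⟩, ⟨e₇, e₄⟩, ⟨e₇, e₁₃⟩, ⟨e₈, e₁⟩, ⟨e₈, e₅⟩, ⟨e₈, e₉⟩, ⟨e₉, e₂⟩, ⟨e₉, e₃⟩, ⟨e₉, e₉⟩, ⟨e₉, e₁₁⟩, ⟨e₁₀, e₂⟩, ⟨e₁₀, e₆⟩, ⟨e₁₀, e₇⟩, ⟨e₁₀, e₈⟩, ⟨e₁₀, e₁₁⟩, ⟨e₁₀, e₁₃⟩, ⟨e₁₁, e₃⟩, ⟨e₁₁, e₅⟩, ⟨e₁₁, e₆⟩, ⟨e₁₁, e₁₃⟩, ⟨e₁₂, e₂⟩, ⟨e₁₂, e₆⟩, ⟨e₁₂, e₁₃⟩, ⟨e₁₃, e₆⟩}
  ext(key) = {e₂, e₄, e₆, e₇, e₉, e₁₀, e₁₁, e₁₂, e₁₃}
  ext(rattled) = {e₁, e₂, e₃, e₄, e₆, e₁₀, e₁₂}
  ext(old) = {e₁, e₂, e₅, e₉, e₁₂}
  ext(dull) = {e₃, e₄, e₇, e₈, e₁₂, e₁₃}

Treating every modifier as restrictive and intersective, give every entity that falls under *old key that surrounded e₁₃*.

⟦that surrounded e₁₃⟧ = {x : ⟨x, e₁₃⟩ ∈ ⟦surrounded⟧} = {e₁, e₂, e₃, e₅, e₇, e₁₀, e₁₁, e₁₂}
⟦key⟧ = {e₂, e₄, e₆, e₇, e₉, e₁₀, e₁₁, e₁₂, e₁₃}
… ∩ ⟦that surrounded e₁₃⟧ = {e₂, e₄, e₆, e₇, e₉, e₁₀, e₁₁, e₁₂, e₁₃} ∩ {e₁, e₂, e₃, e₅, e₇, e₁₀, e₁₁, e₁₂} = {e₂, e₇, e₁₀, e₁₁, e₁₂}
… ∩ ⟦old⟧ = {e₂, e₇, e₁₀, e₁₁, e₁₂} ∩ {e₁, e₂, e₅, e₉, e₁₂} = {e₂, e₁₂}
So ⟦old key that surrounded e₁₃⟧ = {e₂, e₁₂}.

{e₂, e₁₂}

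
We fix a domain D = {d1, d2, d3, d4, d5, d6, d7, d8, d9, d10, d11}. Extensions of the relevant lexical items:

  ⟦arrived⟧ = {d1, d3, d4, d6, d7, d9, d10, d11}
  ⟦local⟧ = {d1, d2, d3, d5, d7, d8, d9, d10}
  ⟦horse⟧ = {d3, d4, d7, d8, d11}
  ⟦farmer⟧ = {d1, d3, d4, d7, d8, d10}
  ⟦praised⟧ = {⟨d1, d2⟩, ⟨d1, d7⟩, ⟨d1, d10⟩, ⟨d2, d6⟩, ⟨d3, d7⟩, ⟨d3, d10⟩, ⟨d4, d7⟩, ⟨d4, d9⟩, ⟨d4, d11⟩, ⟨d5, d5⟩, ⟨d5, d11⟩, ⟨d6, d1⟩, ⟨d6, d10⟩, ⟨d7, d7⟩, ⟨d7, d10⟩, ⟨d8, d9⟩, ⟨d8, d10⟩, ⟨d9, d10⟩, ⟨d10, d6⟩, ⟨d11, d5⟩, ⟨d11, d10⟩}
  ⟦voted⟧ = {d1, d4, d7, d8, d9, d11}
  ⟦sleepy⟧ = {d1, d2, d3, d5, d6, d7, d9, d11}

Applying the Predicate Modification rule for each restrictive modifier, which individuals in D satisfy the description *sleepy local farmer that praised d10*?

{d1, d3, d7}

⟦that praised d10⟧ = {x : ⟨x, d10⟩ ∈ ⟦praised⟧} = {d1, d3, d6, d7, d8, d9, d11}
⟦farmer⟧ = {d1, d3, d4, d7, d8, d10}
… ∩ ⟦that praised d10⟧ = {d1, d3, d4, d7, d8, d10} ∩ {d1, d3, d6, d7, d8, d9, d11} = {d1, d3, d7, d8}
… ∩ ⟦sleepy⟧ = {d1, d3, d7, d8} ∩ {d1, d2, d3, d5, d6, d7, d9, d11} = {d1, d3, d7}
… ∩ ⟦local⟧ = {d1, d3, d7} ∩ {d1, d2, d3, d5, d7, d8, d9, d10} = {d1, d3, d7}
So ⟦sleepy local farmer that praised d10⟧ = {d1, d3, d7}.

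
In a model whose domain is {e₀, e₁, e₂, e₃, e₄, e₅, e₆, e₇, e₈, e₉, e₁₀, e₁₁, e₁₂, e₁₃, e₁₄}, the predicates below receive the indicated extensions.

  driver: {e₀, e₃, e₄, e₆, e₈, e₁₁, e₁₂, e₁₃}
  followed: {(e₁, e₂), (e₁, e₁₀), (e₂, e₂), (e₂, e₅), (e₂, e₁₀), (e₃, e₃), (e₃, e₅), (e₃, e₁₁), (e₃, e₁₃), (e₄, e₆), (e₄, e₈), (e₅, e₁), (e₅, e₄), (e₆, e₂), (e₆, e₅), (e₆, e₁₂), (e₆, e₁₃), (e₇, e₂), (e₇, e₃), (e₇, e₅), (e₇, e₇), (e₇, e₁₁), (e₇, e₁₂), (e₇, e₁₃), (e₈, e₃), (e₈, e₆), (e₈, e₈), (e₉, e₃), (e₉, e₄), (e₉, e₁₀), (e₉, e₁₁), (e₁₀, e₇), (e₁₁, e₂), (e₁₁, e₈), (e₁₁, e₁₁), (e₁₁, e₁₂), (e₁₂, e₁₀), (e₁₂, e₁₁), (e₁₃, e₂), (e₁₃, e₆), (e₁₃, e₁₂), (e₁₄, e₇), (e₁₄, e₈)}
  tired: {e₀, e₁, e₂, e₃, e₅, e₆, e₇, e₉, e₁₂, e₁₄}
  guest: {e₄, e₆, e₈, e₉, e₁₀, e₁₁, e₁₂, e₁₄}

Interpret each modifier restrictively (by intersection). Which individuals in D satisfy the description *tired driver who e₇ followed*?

⟦who e₇ followed⟧ = {x : ⟨e₇, x⟩ ∈ ⟦followed⟧} = {e₂, e₃, e₅, e₇, e₁₁, e₁₂, e₁₃}
⟦driver⟧ = {e₀, e₃, e₄, e₆, e₈, e₁₁, e₁₂, e₁₃}
… ∩ ⟦who e₇ followed⟧ = {e₀, e₃, e₄, e₆, e₈, e₁₁, e₁₂, e₁₃} ∩ {e₂, e₃, e₅, e₇, e₁₁, e₁₂, e₁₃} = {e₃, e₁₁, e₁₂, e₁₃}
… ∩ ⟦tired⟧ = {e₃, e₁₁, e₁₂, e₁₃} ∩ {e₀, e₁, e₂, e₃, e₅, e₆, e₇, e₉, e₁₂, e₁₄} = {e₃, e₁₂}
So ⟦tired driver who e₇ followed⟧ = {e₃, e₁₂}.

{e₃, e₁₂}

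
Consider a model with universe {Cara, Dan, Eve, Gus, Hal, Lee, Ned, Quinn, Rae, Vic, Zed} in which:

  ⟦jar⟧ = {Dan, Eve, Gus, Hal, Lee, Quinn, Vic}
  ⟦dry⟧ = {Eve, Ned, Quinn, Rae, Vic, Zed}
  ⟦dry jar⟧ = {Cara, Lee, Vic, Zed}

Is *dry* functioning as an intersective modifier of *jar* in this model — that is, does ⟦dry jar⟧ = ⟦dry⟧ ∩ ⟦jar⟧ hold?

⟦dry⟧ ∩ ⟦jar⟧ = {Eve, Ned, Quinn, Rae, Vic, Zed} ∩ {Dan, Eve, Gus, Hal, Lee, Quinn, Vic} = {Eve, Quinn, Vic}
Observed ⟦dry jar⟧ = {Cara, Lee, Vic, Zed}.
These differ, so the modifier is not intersective in this model.

no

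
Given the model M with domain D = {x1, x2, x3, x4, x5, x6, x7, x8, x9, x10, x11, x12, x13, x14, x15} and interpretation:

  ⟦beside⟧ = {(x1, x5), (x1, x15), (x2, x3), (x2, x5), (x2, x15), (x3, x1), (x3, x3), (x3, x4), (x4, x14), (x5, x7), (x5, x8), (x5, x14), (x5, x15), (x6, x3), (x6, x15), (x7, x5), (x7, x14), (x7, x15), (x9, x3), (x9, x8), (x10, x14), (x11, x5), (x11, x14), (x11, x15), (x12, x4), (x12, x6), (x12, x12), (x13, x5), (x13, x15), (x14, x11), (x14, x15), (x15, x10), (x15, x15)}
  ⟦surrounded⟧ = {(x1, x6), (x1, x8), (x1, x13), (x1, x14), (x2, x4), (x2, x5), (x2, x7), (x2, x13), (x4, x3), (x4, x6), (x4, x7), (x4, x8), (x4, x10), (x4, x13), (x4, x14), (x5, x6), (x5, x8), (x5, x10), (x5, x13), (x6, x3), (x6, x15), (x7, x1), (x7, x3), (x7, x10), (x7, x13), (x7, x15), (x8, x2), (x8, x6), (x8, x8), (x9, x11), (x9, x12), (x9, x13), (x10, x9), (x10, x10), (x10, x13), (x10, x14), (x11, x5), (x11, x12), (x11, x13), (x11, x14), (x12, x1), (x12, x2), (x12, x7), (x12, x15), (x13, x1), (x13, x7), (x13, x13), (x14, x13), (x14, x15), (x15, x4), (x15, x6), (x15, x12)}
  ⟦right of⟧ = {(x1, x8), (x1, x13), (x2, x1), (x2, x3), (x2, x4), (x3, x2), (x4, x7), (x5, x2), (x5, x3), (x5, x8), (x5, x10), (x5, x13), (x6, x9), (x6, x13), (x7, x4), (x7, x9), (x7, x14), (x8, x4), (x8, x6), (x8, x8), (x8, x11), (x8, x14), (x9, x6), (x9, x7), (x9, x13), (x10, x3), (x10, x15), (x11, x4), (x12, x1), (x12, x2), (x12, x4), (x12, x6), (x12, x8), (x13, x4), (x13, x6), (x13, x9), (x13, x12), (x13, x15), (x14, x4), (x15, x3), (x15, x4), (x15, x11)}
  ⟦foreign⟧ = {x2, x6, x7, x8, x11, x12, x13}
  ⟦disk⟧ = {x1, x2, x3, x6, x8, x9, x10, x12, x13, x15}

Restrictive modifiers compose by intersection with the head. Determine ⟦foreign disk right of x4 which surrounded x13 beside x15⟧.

{x2, x13}

⟦right of x4⟧ = {x : ⟨x, x4⟩ ∈ ⟦right of⟧} = {x2, x7, x8, x11, x12, x13, x14, x15}
⟦which surrounded x13⟧ = {x : ⟨x, x13⟩ ∈ ⟦surrounded⟧} = {x1, x2, x4, x5, x7, x9, x10, x11, x13, x14}
⟦beside x15⟧ = {x : ⟨x, x15⟩ ∈ ⟦beside⟧} = {x1, x2, x5, x6, x7, x11, x13, x14, x15}
⟦disk⟧ = {x1, x2, x3, x6, x8, x9, x10, x12, x13, x15}
… ∩ ⟦right of x4⟧ = {x1, x2, x3, x6, x8, x9, x10, x12, x13, x15} ∩ {x2, x7, x8, x11, x12, x13, x14, x15} = {x2, x8, x12, x13, x15}
… ∩ ⟦which surrounded x13⟧ = {x2, x8, x12, x13, x15} ∩ {x1, x2, x4, x5, x7, x9, x10, x11, x13, x14} = {x2, x13}
… ∩ ⟦beside x15⟧ = {x2, x13} ∩ {x1, x2, x5, x6, x7, x11, x13, x14, x15} = {x2, x13}
… ∩ ⟦foreign⟧ = {x2, x13} ∩ {x2, x6, x7, x8, x11, x12, x13} = {x2, x13}
So ⟦foreign disk right of x4 which surrounded x13 beside x15⟧ = {x2, x13}.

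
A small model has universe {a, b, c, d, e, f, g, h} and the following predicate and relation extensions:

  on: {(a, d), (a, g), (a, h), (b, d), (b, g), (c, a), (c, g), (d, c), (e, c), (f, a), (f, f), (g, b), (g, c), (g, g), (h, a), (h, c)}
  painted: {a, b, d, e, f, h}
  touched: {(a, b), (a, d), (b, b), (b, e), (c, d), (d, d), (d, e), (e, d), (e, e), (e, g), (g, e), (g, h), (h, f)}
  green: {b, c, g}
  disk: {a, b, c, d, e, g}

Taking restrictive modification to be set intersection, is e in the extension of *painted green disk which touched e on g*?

⟦which touched e⟧ = {x : ⟨x, e⟩ ∈ ⟦touched⟧} = {b, d, e, g}
⟦on g⟧ = {x : ⟨x, g⟩ ∈ ⟦on⟧} = {a, b, c, g}
⟦disk⟧ = {a, b, c, d, e, g}
… ∩ ⟦which touched e⟧ = {a, b, c, d, e, g} ∩ {b, d, e, g} = {b, d, e, g}
… ∩ ⟦on g⟧ = {b, d, e, g} ∩ {a, b, c, g} = {b, g}
… ∩ ⟦painted⟧ = {b, g} ∩ {a, b, d, e, f, h} = {b}
… ∩ ⟦green⟧ = {b} ∩ {b, c, g} = {b}
⟦painted green disk which touched e on g⟧ = {b}; e ∉ this set.

no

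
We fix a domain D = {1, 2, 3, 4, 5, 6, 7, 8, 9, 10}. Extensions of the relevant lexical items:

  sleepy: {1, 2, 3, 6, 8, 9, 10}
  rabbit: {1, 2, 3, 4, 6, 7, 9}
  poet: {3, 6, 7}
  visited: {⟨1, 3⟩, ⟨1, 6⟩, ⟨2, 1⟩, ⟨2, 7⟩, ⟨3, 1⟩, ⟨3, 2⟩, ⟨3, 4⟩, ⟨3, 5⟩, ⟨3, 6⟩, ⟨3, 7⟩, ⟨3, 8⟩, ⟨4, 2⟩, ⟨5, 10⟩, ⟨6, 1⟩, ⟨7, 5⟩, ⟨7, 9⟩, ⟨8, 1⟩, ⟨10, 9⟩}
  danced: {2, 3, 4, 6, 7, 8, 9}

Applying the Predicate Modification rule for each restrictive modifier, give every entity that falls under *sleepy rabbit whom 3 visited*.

{1, 2, 6}

⟦whom 3 visited⟧ = {x : ⟨3, x⟩ ∈ ⟦visited⟧} = {1, 2, 4, 5, 6, 7, 8}
⟦rabbit⟧ = {1, 2, 3, 4, 6, 7, 9}
… ∩ ⟦whom 3 visited⟧ = {1, 2, 3, 4, 6, 7, 9} ∩ {1, 2, 4, 5, 6, 7, 8} = {1, 2, 4, 6, 7}
… ∩ ⟦sleepy⟧ = {1, 2, 4, 6, 7} ∩ {1, 2, 3, 6, 8, 9, 10} = {1, 2, 6}
So ⟦sleepy rabbit whom 3 visited⟧ = {1, 2, 6}.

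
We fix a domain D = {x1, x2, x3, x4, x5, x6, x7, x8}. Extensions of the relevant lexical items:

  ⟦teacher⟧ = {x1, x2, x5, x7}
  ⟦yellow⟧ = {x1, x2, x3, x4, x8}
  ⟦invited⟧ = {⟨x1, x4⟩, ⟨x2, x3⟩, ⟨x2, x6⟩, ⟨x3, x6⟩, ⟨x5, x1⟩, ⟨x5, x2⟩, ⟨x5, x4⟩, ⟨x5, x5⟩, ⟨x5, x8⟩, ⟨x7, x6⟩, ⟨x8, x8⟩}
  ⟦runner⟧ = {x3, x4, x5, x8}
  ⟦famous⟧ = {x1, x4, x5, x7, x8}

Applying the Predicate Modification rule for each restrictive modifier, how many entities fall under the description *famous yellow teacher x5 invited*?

1

⟦x5 invited⟧ = {x : ⟨x5, x⟩ ∈ ⟦invited⟧} = {x1, x2, x4, x5, x8}
⟦teacher⟧ = {x1, x2, x5, x7}
… ∩ ⟦x5 invited⟧ = {x1, x2, x5, x7} ∩ {x1, x2, x4, x5, x8} = {x1, x2, x5}
… ∩ ⟦famous⟧ = {x1, x2, x5} ∩ {x1, x4, x5, x7, x8} = {x1, x5}
… ∩ ⟦yellow⟧ = {x1, x5} ∩ {x1, x2, x3, x4, x8} = {x1}
⟦famous yellow teacher x5 invited⟧ = {x1}, so the cardinality is 1.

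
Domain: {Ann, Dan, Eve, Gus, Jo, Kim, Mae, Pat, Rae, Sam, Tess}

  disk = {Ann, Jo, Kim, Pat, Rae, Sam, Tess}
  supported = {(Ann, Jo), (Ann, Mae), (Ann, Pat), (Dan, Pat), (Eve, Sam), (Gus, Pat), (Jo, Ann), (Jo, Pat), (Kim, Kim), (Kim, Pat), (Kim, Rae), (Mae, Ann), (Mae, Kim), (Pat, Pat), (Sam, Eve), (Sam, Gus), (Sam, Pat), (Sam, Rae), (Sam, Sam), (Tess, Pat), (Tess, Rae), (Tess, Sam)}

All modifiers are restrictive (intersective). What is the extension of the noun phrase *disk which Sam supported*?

{Pat, Rae, Sam}

⟦which Sam supported⟧ = {x : ⟨Sam, x⟩ ∈ ⟦supported⟧} = {Eve, Gus, Pat, Rae, Sam}
⟦disk⟧ = {Ann, Jo, Kim, Pat, Rae, Sam, Tess}
… ∩ ⟦which Sam supported⟧ = {Ann, Jo, Kim, Pat, Rae, Sam, Tess} ∩ {Eve, Gus, Pat, Rae, Sam} = {Pat, Rae, Sam}
So ⟦disk which Sam supported⟧ = {Pat, Rae, Sam}.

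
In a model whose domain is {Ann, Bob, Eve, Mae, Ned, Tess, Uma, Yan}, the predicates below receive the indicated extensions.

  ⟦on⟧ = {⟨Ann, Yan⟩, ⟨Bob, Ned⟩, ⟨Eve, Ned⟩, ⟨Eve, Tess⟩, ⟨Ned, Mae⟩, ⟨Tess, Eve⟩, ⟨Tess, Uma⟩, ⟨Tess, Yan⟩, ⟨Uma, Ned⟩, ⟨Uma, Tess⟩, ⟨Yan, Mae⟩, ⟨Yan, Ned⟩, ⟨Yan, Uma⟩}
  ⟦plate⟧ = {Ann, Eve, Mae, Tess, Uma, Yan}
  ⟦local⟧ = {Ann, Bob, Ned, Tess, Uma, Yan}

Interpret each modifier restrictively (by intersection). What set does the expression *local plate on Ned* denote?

⟦on Ned⟧ = {x : ⟨x, Ned⟩ ∈ ⟦on⟧} = {Bob, Eve, Uma, Yan}
⟦plate⟧ = {Ann, Eve, Mae, Tess, Uma, Yan}
… ∩ ⟦on Ned⟧ = {Ann, Eve, Mae, Tess, Uma, Yan} ∩ {Bob, Eve, Uma, Yan} = {Eve, Uma, Yan}
… ∩ ⟦local⟧ = {Eve, Uma, Yan} ∩ {Ann, Bob, Ned, Tess, Uma, Yan} = {Uma, Yan}
So ⟦local plate on Ned⟧ = {Uma, Yan}.

{Uma, Yan}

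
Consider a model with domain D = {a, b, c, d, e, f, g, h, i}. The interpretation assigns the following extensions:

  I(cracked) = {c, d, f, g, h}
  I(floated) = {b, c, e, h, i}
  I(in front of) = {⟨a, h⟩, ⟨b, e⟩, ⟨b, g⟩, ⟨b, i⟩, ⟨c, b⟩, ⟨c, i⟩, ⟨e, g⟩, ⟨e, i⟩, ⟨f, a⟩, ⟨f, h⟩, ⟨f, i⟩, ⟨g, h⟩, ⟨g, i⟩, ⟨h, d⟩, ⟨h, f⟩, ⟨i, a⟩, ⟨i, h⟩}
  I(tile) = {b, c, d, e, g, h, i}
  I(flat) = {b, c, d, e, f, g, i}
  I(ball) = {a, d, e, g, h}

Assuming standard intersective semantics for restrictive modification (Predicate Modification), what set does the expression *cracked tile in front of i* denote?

⟦in front of i⟧ = {x : ⟨x, i⟩ ∈ ⟦in front of⟧} = {b, c, e, f, g}
⟦tile⟧ = {b, c, d, e, g, h, i}
… ∩ ⟦in front of i⟧ = {b, c, d, e, g, h, i} ∩ {b, c, e, f, g} = {b, c, e, g}
… ∩ ⟦cracked⟧ = {b, c, e, g} ∩ {c, d, f, g, h} = {c, g}
So ⟦cracked tile in front of i⟧ = {c, g}.

{c, g}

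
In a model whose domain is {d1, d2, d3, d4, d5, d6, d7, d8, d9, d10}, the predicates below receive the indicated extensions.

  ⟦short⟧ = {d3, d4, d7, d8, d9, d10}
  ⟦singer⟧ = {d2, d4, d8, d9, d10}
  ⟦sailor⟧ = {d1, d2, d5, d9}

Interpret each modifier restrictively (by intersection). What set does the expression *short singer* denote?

⟦singer⟧ = {d2, d4, d8, d9, d10}
… ∩ ⟦short⟧ = {d2, d4, d8, d9, d10} ∩ {d3, d4, d7, d8, d9, d10} = {d4, d8, d9, d10}
So ⟦short singer⟧ = {d4, d8, d9, d10}.

{d4, d8, d9, d10}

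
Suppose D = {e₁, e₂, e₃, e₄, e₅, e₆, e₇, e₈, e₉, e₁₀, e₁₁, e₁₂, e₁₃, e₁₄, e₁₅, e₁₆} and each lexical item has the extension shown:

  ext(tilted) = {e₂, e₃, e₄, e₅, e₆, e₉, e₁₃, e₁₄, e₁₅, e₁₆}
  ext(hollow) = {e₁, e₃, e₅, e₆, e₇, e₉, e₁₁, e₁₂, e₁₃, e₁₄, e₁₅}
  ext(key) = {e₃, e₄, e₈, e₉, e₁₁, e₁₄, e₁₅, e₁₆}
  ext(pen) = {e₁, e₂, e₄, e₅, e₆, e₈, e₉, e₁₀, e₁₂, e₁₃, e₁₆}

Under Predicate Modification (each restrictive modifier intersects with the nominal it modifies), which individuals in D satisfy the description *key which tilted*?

{e₃, e₄, e₉, e₁₄, e₁₅, e₁₆}

⟦which tilted⟧ = ⟦tilted⟧ = {e₂, e₃, e₄, e₅, e₆, e₉, e₁₃, e₁₄, e₁₅, e₁₆}
⟦key⟧ = {e₃, e₄, e₈, e₉, e₁₁, e₁₄, e₁₅, e₁₆}
… ∩ ⟦which tilted⟧ = {e₃, e₄, e₈, e₉, e₁₁, e₁₄, e₁₅, e₁₆} ∩ {e₂, e₃, e₄, e₅, e₆, e₉, e₁₃, e₁₄, e₁₅, e₁₆} = {e₃, e₄, e₉, e₁₄, e₁₅, e₁₆}
So ⟦key which tilted⟧ = {e₃, e₄, e₉, e₁₄, e₁₅, e₁₆}.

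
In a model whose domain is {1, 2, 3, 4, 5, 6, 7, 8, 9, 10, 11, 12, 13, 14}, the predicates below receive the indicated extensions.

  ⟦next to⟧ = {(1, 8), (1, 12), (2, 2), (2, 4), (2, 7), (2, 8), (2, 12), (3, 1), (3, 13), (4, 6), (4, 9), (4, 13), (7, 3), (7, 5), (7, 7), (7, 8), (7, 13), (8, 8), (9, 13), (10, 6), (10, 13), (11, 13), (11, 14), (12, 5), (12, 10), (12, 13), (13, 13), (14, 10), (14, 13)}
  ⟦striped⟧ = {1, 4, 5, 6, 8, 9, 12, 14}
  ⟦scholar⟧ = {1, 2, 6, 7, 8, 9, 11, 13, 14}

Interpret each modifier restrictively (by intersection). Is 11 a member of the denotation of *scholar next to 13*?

⟦next to 13⟧ = {x : ⟨x, 13⟩ ∈ ⟦next to⟧} = {3, 4, 7, 9, 10, 11, 12, 13, 14}
⟦scholar⟧ = {1, 2, 6, 7, 8, 9, 11, 13, 14}
… ∩ ⟦next to 13⟧ = {1, 2, 6, 7, 8, 9, 11, 13, 14} ∩ {3, 4, 7, 9, 10, 11, 12, 13, 14} = {7, 9, 11, 13, 14}
⟦scholar next to 13⟧ = {7, 9, 11, 13, 14}; 11 ∈ this set.

yes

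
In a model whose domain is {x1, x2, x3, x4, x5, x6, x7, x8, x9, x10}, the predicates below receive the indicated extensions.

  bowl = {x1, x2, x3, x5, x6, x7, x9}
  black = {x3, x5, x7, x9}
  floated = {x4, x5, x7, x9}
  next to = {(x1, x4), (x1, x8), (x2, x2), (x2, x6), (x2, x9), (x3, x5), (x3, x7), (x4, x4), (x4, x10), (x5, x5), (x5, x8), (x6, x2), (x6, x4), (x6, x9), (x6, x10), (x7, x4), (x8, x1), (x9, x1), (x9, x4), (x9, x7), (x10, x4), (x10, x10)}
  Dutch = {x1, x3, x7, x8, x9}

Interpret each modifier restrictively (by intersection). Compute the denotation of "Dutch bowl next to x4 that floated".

⟦next to x4⟧ = {x : ⟨x, x4⟩ ∈ ⟦next to⟧} = {x1, x4, x6, x7, x9, x10}
⟦that floated⟧ = ⟦floated⟧ = {x4, x5, x7, x9}
⟦bowl⟧ = {x1, x2, x3, x5, x6, x7, x9}
… ∩ ⟦next to x4⟧ = {x1, x2, x3, x5, x6, x7, x9} ∩ {x1, x4, x6, x7, x9, x10} = {x1, x6, x7, x9}
… ∩ ⟦that floated⟧ = {x1, x6, x7, x9} ∩ {x4, x5, x7, x9} = {x7, x9}
… ∩ ⟦Dutch⟧ = {x7, x9} ∩ {x1, x3, x7, x8, x9} = {x7, x9}
So ⟦Dutch bowl next to x4 that floated⟧ = {x7, x9}.

{x7, x9}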